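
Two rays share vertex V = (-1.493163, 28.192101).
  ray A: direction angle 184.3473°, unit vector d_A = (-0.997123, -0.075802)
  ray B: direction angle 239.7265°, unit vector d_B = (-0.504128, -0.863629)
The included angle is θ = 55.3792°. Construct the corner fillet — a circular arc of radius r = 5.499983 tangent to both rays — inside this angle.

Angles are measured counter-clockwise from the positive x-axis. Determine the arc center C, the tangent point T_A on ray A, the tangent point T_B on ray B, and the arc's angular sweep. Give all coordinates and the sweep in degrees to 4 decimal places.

center=(-11.5266,21.9135) T_A=(-11.9436,27.3977) T_B=(-6.7767,19.1408) sweep=124.6208

bisector direction at 212.0369° = (-0.847707,-0.530465)
center distance |VC| = r/sin(θ/2) = 5.499983/sin(27.6896°) = 11.836032
C = V + |VC|·bis = (-11.5266,21.9135)
T_A = V + ((C−V)·d_A)·d_A = V + 10.4805·d_A = (-11.9436,27.3977)
T_B = V + ((C−V)·d_B)·d_B = V + 10.4805·d_B = (-6.7767,19.1408)
sweep = 180° − θ = 124.6208°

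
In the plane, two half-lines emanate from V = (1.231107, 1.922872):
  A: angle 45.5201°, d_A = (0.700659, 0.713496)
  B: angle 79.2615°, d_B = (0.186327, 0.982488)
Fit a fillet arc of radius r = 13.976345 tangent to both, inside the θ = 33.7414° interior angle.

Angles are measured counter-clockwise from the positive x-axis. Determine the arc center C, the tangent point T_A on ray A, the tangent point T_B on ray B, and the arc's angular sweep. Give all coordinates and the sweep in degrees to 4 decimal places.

center=(23.5498,44.5979) T_A=(33.5219,34.8053) T_B=(9.8182,47.2021) sweep=146.2586

bisector direction at 62.3908° = (0.463438,0.886129)
center distance |VC| = r/sin(θ/2) = 13.976345/sin(16.8707°) = 48.158945
C = V + |VC|·bis = (23.5498,44.5979)
T_A = V + ((C−V)·d_A)·d_A = V + 46.0863·d_A = (33.5219,34.8053)
T_B = V + ((C−V)·d_B)·d_B = V + 46.0863·d_B = (9.8182,47.2021)
sweep = 180° − θ = 146.2586°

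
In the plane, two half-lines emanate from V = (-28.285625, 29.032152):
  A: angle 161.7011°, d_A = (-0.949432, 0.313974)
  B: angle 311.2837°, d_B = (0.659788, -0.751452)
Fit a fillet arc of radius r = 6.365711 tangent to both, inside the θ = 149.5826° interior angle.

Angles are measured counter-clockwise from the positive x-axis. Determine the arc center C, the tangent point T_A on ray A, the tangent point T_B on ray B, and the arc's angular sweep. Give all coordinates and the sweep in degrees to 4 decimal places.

center=(-31.9273,23.5317) T_A=(-29.9287,29.5755) T_B=(-27.1438,27.7317) sweep=30.4174

bisector direction at 236.4924° = (-0.552048,-0.833813)
center distance |VC| = r/sin(θ/2) = 6.365711/sin(74.7913°) = 6.596751
C = V + |VC|·bis = (-31.9273,23.5317)
T_A = V + ((C−V)·d_A)·d_A = V + 1.7306·d_A = (-29.9287,29.5755)
T_B = V + ((C−V)·d_B)·d_B = V + 1.7306·d_B = (-27.1438,27.7317)
sweep = 180° − θ = 30.4174°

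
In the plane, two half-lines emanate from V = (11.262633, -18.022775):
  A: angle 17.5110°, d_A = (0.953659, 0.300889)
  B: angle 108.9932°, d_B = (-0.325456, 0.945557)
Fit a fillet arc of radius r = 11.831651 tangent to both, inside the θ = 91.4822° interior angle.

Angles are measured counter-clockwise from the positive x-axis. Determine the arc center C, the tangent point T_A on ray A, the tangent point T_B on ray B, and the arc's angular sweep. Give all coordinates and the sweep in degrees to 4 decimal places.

center=(18.6978,-3.2703) T_A=(22.2578,-14.5537) T_B=(7.5103,-7.1210) sweep=88.5178

bisector direction at 63.2521° = (0.450066,0.892995)
center distance |VC| = r/sin(θ/2) = 11.831651/sin(45.7411°) = 16.520187
C = V + |VC|·bis = (18.6978,-3.2703)
T_A = V + ((C−V)·d_A)·d_A = V + 11.5295·d_A = (22.2578,-14.5537)
T_B = V + ((C−V)·d_B)·d_B = V + 11.5295·d_B = (7.5103,-7.1210)
sweep = 180° − θ = 88.5178°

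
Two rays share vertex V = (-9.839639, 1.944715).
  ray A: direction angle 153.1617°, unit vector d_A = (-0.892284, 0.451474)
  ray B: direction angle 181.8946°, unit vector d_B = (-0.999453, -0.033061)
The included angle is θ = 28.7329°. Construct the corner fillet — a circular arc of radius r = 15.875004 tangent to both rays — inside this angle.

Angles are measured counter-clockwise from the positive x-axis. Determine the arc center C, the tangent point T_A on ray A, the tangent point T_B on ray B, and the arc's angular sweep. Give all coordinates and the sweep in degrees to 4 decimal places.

center=(-72.3103,15.7619) T_A=(-65.1432,29.9269) T_B=(-71.7855,-0.1044) sweep=151.2671

bisector direction at 167.5282° = (-0.976402,0.215960)
center distance |VC| = r/sin(θ/2) = 15.875004/sin(14.3665°) = 63.980462
C = V + |VC|·bis = (-72.3103,15.7619)
T_A = V + ((C−V)·d_A)·d_A = V + 61.9797·d_A = (-65.1432,29.9269)
T_B = V + ((C−V)·d_B)·d_B = V + 61.9797·d_B = (-71.7855,-0.1044)
sweep = 180° − θ = 151.2671°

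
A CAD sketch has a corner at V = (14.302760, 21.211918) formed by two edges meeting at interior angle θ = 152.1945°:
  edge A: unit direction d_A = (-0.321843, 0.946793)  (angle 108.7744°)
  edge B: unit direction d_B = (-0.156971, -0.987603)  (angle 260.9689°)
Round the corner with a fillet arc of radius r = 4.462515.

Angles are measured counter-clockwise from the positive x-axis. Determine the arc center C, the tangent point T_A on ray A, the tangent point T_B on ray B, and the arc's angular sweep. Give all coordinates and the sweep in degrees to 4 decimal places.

center=(9.7222,20.8215) T_A=(13.9473,22.2577) T_B=(14.1294,20.1210) sweep=27.8055

bisector direction at 184.8717° = (-0.996387,-0.084924)
center distance |VC| = r/sin(θ/2) = 4.462515/sin(76.0973°) = 4.597190
C = V + |VC|·bis = (9.7222,20.8215)
T_A = V + ((C−V)·d_A)·d_A = V + 1.1046·d_A = (13.9473,22.2577)
T_B = V + ((C−V)·d_B)·d_B = V + 1.1046·d_B = (14.1294,20.1210)
sweep = 180° − θ = 27.8055°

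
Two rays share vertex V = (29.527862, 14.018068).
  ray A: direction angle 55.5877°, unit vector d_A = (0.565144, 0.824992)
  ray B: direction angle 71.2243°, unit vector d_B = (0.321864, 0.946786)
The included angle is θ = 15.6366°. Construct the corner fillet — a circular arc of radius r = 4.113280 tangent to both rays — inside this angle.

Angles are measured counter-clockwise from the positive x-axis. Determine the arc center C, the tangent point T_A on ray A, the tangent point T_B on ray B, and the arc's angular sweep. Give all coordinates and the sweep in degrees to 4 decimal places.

bisector direction at 63.4060° = (0.447665,0.894201)
center distance |VC| = r/sin(θ/2) = 4.113280/sin(7.8183°) = 30.237590
C = V + |VC|·bis = (43.0642,41.0566)
T_A = V + ((C−V)·d_A)·d_A = V + 29.9565·d_A = (46.4576,38.7320)
T_B = V + ((C−V)·d_B)·d_B = V + 29.9565·d_B = (39.1698,42.3805)
sweep = 180° − θ = 164.3634°

center=(43.0642,41.0566) T_A=(46.4576,38.7320) T_B=(39.1698,42.3805) sweep=164.3634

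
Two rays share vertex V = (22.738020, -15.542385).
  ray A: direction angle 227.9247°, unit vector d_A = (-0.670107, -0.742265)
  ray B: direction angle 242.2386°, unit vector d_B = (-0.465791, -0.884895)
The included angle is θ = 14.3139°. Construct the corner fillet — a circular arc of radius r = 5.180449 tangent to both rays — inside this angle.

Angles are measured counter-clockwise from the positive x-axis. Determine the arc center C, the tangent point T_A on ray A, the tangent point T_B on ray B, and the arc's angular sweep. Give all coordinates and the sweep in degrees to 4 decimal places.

bisector direction at 235.0816° = (-0.572409,-0.819969)
center distance |VC| = r/sin(θ/2) = 5.180449/sin(7.1570°) = 41.580722
C = V + |VC|·bis = (-1.0631,-49.6373)
T_A = V + ((C−V)·d_A)·d_A = V + 41.2567·d_A = (-4.9084,-46.1658)
T_B = V + ((C−V)·d_B)·d_B = V + 41.2567·d_B = (3.5210,-52.0503)
sweep = 180° − θ = 165.6861°

center=(-1.0631,-49.6373) T_A=(-4.9084,-46.1658) T_B=(3.5210,-52.0503) sweep=165.6861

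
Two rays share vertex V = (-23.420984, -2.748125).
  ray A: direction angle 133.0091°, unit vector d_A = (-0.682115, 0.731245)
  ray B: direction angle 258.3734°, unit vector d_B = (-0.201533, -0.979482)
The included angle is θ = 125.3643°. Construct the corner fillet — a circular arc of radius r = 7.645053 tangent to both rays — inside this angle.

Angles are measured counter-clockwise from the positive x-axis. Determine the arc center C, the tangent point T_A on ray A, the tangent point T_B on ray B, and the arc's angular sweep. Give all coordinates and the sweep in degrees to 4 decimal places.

bisector direction at 195.6912° = (-0.962733,-0.270453)
center distance |VC| = r/sin(θ/2) = 7.645053/sin(62.6822°) = 8.604698
C = V + |VC|·bis = (-31.7050,-5.0753)
T_A = V + ((C−V)·d_A)·d_A = V + 3.9489·d_A = (-26.1146,0.1395)
T_B = V + ((C−V)·d_B)·d_B = V + 3.9489·d_B = (-24.2168,-6.6160)
sweep = 180° − θ = 54.6357°

center=(-31.7050,-5.0753) T_A=(-26.1146,0.1395) T_B=(-24.2168,-6.6160) sweep=54.6357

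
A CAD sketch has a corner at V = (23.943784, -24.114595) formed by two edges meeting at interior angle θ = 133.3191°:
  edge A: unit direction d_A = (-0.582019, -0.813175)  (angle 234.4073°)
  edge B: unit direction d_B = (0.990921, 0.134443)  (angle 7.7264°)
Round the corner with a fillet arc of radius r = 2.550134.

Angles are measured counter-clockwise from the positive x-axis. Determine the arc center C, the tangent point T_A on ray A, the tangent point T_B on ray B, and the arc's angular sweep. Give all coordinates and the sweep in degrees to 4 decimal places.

bisector direction at 301.0668° = (0.516038,-0.856566)
center distance |VC| = r/sin(θ/2) = 2.550134/sin(66.6595°) = 2.777419
C = V + |VC|·bis = (25.3770,-26.4936)
T_A = V + ((C−V)·d_A)·d_A = V + 1.1004·d_A = (23.3033,-25.0094)
T_B = V + ((C−V)·d_B)·d_B = V + 1.1004·d_B = (25.0342,-23.9667)
sweep = 180° − θ = 46.6809°

center=(25.3770,-26.4936) T_A=(23.3033,-25.0094) T_B=(25.0342,-23.9667) sweep=46.6809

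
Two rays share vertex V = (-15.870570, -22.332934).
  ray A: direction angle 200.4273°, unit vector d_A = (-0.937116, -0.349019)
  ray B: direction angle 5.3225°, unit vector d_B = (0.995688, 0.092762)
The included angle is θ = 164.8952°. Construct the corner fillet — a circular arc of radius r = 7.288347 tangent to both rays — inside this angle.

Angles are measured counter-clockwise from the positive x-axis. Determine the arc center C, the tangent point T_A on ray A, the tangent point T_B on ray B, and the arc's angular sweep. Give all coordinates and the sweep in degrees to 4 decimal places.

center=(-14.2323,-29.5002) T_A=(-16.7761,-22.6702) T_B=(-14.9084,-22.2433) sweep=15.1048

bisector direction at 282.8749° = (0.222823,-0.974859)
center distance |VC| = r/sin(θ/2) = 7.288347/sin(82.4476°) = 7.352126
C = V + |VC|·bis = (-14.2323,-29.5002)
T_A = V + ((C−V)·d_A)·d_A = V + 0.9663·d_A = (-16.7761,-22.6702)
T_B = V + ((C−V)·d_B)·d_B = V + 0.9663·d_B = (-14.9084,-22.2433)
sweep = 180° − θ = 15.1048°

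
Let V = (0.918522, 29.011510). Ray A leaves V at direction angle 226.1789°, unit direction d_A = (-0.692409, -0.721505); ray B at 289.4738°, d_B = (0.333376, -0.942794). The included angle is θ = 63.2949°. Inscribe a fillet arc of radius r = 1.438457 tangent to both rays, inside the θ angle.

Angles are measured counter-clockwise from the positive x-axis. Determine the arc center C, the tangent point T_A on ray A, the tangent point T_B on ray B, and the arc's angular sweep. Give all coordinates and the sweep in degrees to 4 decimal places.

bisector direction at 257.8263° = (-0.210875,-0.977513)
center distance |VC| = r/sin(θ/2) = 1.438457/sin(31.6474°) = 2.741531
C = V + |VC|·bis = (0.3404,26.3316)
T_A = V + ((C−V)·d_A)·d_A = V + 2.3338·d_A = (-0.6975,27.3276)
T_B = V + ((C−V)·d_B)·d_B = V + 2.3338·d_B = (1.6966,26.8112)
sweep = 180° − θ = 116.7051°

center=(0.3404,26.3316) T_A=(-0.6975,27.3276) T_B=(1.6966,26.8112) sweep=116.7051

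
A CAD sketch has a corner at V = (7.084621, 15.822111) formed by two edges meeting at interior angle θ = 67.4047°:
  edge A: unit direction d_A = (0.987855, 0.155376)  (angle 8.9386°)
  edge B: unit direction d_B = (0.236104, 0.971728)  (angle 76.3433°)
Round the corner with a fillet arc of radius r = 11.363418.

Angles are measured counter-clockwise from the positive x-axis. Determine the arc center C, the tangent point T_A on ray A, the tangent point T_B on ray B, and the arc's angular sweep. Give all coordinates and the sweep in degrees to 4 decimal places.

center=(22.1493,29.6947) T_A=(23.9149,18.4693) T_B=(11.1072,32.3776) sweep=112.5953

bisector direction at 42.6409° = (0.735613,0.677402)
center distance |VC| = r/sin(θ/2) = 11.363418/sin(33.7024°) = 20.479108
C = V + |VC|·bis = (22.1493,29.6947)
T_A = V + ((C−V)·d_A)·d_A = V + 17.0372·d_A = (23.9149,18.4693)
T_B = V + ((C−V)·d_B)·d_B = V + 17.0372·d_B = (11.1072,32.3776)
sweep = 180° − θ = 112.5953°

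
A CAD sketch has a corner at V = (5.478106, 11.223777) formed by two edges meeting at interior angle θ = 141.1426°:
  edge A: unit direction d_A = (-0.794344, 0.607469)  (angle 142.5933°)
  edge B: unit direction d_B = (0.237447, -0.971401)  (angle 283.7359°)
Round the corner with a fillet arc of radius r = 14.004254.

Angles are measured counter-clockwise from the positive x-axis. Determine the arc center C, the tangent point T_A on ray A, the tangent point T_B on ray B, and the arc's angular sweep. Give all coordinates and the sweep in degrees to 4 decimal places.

bisector direction at 213.1646° = (-0.837102,-0.547046)
center distance |VC| = r/sin(θ/2) = 14.004254/sin(70.5713°) = 14.849862
C = V + |VC|·bis = (-6.9528,3.1002)
T_A = V + ((C−V)·d_A)·d_A = V + 4.9396·d_A = (1.5544,14.2244)
T_B = V + ((C−V)·d_B)·d_B = V + 4.9396·d_B = (6.6510,6.4255)
sweep = 180° − θ = 38.8574°

center=(-6.9528,3.1002) T_A=(1.5544,14.2244) T_B=(6.6510,6.4255) sweep=38.8574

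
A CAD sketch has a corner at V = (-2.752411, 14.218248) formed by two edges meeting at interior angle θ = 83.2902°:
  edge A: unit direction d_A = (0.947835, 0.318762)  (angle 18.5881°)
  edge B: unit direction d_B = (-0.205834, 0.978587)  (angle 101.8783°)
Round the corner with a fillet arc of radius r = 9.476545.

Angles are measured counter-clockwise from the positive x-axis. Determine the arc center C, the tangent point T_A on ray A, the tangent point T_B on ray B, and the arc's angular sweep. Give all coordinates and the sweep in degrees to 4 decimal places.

bisector direction at 60.2332° = (0.496471,0.868053)
center distance |VC| = r/sin(θ/2) = 9.476545/sin(41.6451°) = 14.260852
C = V + |VC|·bis = (4.3277,26.5974)
T_A = V + ((C−V)·d_A)·d_A = V + 10.6568·d_A = (7.3485,17.6152)
T_B = V + ((C−V)·d_B)·d_B = V + 10.6568·d_B = (-4.9459,24.6468)
sweep = 180° − θ = 96.7098°

center=(4.3277,26.5974) T_A=(7.3485,17.6152) T_B=(-4.9459,24.6468) sweep=96.7098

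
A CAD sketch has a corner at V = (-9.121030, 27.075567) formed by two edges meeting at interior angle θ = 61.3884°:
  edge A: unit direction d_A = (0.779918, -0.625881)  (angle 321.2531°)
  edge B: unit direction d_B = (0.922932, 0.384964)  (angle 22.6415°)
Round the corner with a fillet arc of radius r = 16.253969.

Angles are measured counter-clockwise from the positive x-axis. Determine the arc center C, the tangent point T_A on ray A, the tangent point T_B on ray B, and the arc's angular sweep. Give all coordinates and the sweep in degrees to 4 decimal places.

bisector direction at 351.9473° = (0.990140,-0.140084)
center distance |VC| = r/sin(θ/2) = 16.253969/sin(30.6942°) = 31.842065
C = V + |VC|·bis = (22.4071,22.6150)
T_A = V + ((C−V)·d_A)·d_A = V + 27.3811·d_A = (12.2340,9.9382)
T_B = V + ((C−V)·d_B)·d_B = V + 27.3811·d_B = (16.1499,37.6163)
sweep = 180° − θ = 118.6116°

center=(22.4071,22.6150) T_A=(12.2340,9.9382) T_B=(16.1499,37.6163) sweep=118.6116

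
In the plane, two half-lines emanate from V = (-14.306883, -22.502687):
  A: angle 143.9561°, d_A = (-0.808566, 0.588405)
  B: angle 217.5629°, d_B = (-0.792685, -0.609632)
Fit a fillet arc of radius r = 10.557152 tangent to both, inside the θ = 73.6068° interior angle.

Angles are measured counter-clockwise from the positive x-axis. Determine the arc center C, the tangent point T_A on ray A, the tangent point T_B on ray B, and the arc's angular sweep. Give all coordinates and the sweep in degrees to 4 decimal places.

center=(-31.9279,-22.7363) T_A=(-25.7160,-14.2001) T_B=(-25.4919,-31.1048) sweep=106.3932

bisector direction at 180.7595° = (-0.999912,-0.013255)
center distance |VC| = r/sin(θ/2) = 10.557152/sin(36.8034°) = 17.622536
C = V + |VC|·bis = (-31.9279,-22.7363)
T_A = V + ((C−V)·d_A)·d_A = V + 14.1103·d_A = (-25.7160,-14.2001)
T_B = V + ((C−V)·d_B)·d_B = V + 14.1103·d_B = (-25.4919,-31.1048)
sweep = 180° − θ = 106.3932°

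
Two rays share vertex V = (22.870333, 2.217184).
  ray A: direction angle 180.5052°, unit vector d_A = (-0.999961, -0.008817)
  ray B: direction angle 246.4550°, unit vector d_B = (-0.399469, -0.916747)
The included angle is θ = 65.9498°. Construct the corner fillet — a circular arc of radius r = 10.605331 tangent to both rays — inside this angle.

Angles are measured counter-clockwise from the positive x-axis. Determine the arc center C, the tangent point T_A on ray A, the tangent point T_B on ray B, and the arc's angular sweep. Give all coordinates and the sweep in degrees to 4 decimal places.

bisector direction at 213.4801° = (-0.834077,-0.551647)
center distance |VC| = r/sin(θ/2) = 10.605331/sin(32.9749°) = 19.485366
C = V + |VC|·bis = (6.6180,-8.5319)
T_A = V + ((C−V)·d_A)·d_A = V + 16.3465·d_A = (6.5245,2.0731)
T_B = V + ((C−V)·d_B)·d_B = V + 16.3465·d_B = (16.3404,-12.7684)
sweep = 180° − θ = 114.0502°

center=(6.6180,-8.5319) T_A=(6.5245,2.0731) T_B=(16.3404,-12.7684) sweep=114.0502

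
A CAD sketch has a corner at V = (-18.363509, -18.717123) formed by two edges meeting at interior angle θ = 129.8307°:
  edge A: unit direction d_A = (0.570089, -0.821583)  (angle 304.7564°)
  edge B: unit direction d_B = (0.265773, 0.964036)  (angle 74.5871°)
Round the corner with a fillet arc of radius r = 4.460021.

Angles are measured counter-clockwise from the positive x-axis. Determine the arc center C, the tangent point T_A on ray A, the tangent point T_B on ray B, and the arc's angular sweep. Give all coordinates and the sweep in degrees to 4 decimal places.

center=(-13.5090,-17.8898) T_A=(-17.1733,-20.4324) T_B=(-17.8086,-16.7044) sweep=50.1693

bisector direction at 9.6718° = (0.985786,0.168003)
center distance |VC| = r/sin(θ/2) = 4.460021/sin(64.9154°) = 4.924487
C = V + |VC|·bis = (-13.5090,-17.8898)
T_A = V + ((C−V)·d_A)·d_A = V + 2.0878·d_A = (-17.1733,-20.4324)
T_B = V + ((C−V)·d_B)·d_B = V + 2.0878·d_B = (-17.8086,-16.7044)
sweep = 180° − θ = 50.1693°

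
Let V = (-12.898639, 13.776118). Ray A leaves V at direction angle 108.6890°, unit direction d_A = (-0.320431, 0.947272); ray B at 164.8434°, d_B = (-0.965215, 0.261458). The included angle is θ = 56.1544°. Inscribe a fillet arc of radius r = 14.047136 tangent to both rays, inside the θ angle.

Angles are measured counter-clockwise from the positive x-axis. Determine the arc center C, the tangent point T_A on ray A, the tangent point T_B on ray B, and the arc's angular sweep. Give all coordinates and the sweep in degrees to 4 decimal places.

bisector direction at 136.7662° = (-0.728565,0.684977)
center distance |VC| = r/sin(θ/2) = 14.047136/sin(28.0772°) = 29.845561
C = V + |VC|·bis = (-34.6431,34.2196)
T_A = V + ((C−V)·d_A)·d_A = V + 26.3332·d_A = (-21.3366,38.7208)
T_B = V + ((C−V)·d_B)·d_B = V + 26.3332·d_B = (-38.3158,20.6611)
sweep = 180° − θ = 123.8456°

center=(-34.6431,34.2196) T_A=(-21.3366,38.7208) T_B=(-38.3158,20.6611) sweep=123.8456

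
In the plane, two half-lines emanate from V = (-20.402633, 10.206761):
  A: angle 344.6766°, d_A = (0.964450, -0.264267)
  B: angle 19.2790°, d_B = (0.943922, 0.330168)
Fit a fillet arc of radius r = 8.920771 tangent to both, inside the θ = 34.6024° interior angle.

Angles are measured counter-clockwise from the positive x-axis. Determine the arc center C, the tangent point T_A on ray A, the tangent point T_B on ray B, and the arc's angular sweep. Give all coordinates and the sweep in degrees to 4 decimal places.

center=(9.5759,11.2420) T_A=(7.2184,2.6384) T_B=(6.6305,19.6625) sweep=145.3976

bisector direction at 1.9778° = (0.999404,0.034512)
center distance |VC| = r/sin(θ/2) = 8.920771/sin(17.3012°) = 29.996385
C = V + |VC|·bis = (9.5759,11.2420)
T_A = V + ((C−V)·d_A)·d_A = V + 28.6392·d_A = (7.2184,2.6384)
T_B = V + ((C−V)·d_B)·d_B = V + 28.6392·d_B = (6.6305,19.6625)
sweep = 180° − θ = 145.3976°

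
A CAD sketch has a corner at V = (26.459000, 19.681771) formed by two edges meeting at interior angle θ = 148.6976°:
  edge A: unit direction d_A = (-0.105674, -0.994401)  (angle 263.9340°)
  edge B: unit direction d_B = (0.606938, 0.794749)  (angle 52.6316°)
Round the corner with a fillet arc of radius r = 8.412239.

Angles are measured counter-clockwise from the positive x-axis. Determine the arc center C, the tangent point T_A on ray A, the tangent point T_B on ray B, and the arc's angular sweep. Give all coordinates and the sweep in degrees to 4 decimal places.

center=(34.5751,16.4492) T_A=(26.2099,17.3381) T_B=(27.8895,21.5549) sweep=31.3024

bisector direction at 338.2828° = (0.929022,-0.370026)
center distance |VC| = r/sin(θ/2) = 8.412239/sin(74.3488°) = 8.736159
C = V + |VC|·bis = (34.5751,16.4492)
T_A = V + ((C−V)·d_A)·d_A = V + 2.3568·d_A = (26.2099,17.3381)
T_B = V + ((C−V)·d_B)·d_B = V + 2.3568·d_B = (27.8895,21.5549)
sweep = 180° − θ = 31.3024°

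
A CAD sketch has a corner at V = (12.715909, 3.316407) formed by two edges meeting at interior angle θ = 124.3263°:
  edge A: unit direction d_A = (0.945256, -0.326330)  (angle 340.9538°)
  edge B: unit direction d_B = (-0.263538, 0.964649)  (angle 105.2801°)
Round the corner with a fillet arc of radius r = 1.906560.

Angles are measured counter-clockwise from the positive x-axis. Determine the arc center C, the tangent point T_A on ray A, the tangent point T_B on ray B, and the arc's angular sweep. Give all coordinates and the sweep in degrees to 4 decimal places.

center=(14.2897,4.7900) T_A=(13.6676,2.9879) T_B=(12.4506,4.2876) sweep=55.6737

bisector direction at 43.1170° = (0.729960,0.683490)
center distance |VC| = r/sin(θ/2) = 1.906560/sin(62.1632°) = 2.156057
C = V + |VC|·bis = (14.2897,4.7900)
T_A = V + ((C−V)·d_A)·d_A = V + 1.0068·d_A = (13.6676,2.9879)
T_B = V + ((C−V)·d_B)·d_B = V + 1.0068·d_B = (12.4506,4.2876)
sweep = 180° − θ = 55.6737°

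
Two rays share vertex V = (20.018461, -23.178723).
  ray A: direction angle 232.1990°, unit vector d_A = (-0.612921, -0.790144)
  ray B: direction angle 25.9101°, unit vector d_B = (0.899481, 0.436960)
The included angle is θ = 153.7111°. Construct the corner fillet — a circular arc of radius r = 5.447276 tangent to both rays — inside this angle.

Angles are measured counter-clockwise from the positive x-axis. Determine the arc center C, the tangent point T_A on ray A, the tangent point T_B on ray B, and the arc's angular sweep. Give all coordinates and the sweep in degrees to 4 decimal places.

bisector direction at 309.0546° = (0.630060,-0.776546)
center distance |VC| = r/sin(θ/2) = 5.447276/sin(76.8555°) = 5.593835
C = V + |VC|·bis = (23.5429,-27.5226)
T_A = V + ((C−V)·d_A)·d_A = V + 1.2721·d_A = (19.2388,-24.1838)
T_B = V + ((C−V)·d_B)·d_B = V + 1.2721·d_B = (21.1627,-22.6229)
sweep = 180° − θ = 26.2889°

center=(23.5429,-27.5226) T_A=(19.2388,-24.1838) T_B=(21.1627,-22.6229) sweep=26.2889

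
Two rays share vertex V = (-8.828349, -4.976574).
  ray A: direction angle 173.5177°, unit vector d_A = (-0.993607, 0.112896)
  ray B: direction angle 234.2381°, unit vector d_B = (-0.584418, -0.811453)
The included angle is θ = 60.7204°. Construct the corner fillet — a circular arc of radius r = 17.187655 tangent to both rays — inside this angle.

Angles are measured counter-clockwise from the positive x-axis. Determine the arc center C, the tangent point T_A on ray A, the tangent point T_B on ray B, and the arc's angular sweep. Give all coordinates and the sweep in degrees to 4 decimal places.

center=(-39.9235,-18.7417) T_A=(-37.9831,-1.6639) T_B=(-25.9765,-28.7865) sweep=119.2796

bisector direction at 203.8779° = (-0.914410,-0.404789)
center distance |VC| = r/sin(θ/2) = 17.187655/sin(30.3602°) = 34.005702
C = V + |VC|·bis = (-39.9235,-18.7417)
T_A = V + ((C−V)·d_A)·d_A = V + 29.3423·d_A = (-37.9831,-1.6639)
T_B = V + ((C−V)·d_B)·d_B = V + 29.3423·d_B = (-25.9765,-28.7865)
sweep = 180° − θ = 119.2796°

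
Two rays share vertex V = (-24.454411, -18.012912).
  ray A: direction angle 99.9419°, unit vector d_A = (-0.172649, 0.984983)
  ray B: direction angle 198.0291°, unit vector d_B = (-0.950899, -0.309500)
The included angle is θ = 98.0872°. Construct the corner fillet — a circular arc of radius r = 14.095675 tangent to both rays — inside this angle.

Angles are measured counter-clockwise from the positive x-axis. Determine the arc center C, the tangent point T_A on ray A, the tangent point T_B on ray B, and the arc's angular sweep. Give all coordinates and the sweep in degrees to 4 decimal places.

bisector direction at 148.9855° = (-0.857037,0.515255)
center distance |VC| = r/sin(θ/2) = 14.095675/sin(49.0436°) = 18.664611
C = V + |VC|·bis = (-40.4507,-8.3959)
T_A = V + ((C−V)·d_A)·d_A = V + 12.2344·d_A = (-26.5667,-5.9623)
T_B = V + ((C−V)·d_B)·d_B = V + 12.2344·d_B = (-36.0881,-21.7994)
sweep = 180° − θ = 81.9128°

center=(-40.4507,-8.3959) T_A=(-26.5667,-5.9623) T_B=(-36.0881,-21.7994) sweep=81.9128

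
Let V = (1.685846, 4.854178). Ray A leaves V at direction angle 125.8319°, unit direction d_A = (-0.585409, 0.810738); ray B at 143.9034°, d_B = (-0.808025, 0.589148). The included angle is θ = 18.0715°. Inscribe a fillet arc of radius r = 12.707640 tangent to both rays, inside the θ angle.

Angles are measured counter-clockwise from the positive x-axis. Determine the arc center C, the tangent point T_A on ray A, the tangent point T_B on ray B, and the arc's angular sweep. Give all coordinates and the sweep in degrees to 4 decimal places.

center=(-55.3969,62.2012) T_A=(-45.0943,69.6404) T_B=(-62.8835,51.9331) sweep=161.9285

bisector direction at 134.8677° = (-0.705472,0.708738)
center distance |VC| = r/sin(θ/2) = 12.707640/sin(9.0358°) = 80.914248
C = V + |VC|·bis = (-55.3969,62.2012)
T_A = V + ((C−V)·d_A)·d_A = V + 79.9101·d_A = (-45.0943,69.6404)
T_B = V + ((C−V)·d_B)·d_B = V + 79.9101·d_B = (-62.8835,51.9331)
sweep = 180° − θ = 161.9285°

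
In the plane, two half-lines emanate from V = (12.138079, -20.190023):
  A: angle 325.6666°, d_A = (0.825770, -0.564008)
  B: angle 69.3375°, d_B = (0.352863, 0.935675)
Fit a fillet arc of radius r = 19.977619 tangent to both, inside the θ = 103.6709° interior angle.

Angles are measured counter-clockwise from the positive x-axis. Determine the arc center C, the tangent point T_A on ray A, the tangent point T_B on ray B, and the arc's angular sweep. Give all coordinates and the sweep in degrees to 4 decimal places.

center=(36.3709,-12.5485) T_A=(25.1033,-29.0454) T_B=(17.6783,-5.4991) sweep=76.3291

bisector direction at 17.5021° = (0.953706,0.300740)
center distance |VC| = r/sin(θ/2) = 19.977619/sin(51.8355°) = 25.409080
C = V + |VC|·bis = (36.3709,-12.5485)
T_A = V + ((C−V)·d_A)·d_A = V + 15.7008·d_A = (25.1033,-29.0454)
T_B = V + ((C−V)·d_B)·d_B = V + 15.7008·d_B = (17.6783,-5.4991)
sweep = 180° − θ = 76.3291°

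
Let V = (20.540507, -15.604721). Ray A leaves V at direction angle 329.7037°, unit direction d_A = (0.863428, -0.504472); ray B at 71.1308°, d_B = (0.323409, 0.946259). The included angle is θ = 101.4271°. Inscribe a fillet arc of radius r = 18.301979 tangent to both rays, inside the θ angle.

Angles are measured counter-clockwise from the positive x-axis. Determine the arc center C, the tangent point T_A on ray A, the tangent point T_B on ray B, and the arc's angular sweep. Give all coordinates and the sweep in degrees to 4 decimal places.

bisector direction at 20.4173° = (0.937177,0.348854)
center distance |VC| = r/sin(θ/2) = 18.301979/sin(50.7135°) = 23.646274
C = V + |VC|·bis = (42.7013,-7.3556)
T_A = V + ((C−V)·d_A)·d_A = V + 14.9728·d_A = (33.4684,-23.1581)
T_B = V + ((C−V)·d_B)·d_B = V + 14.9728·d_B = (25.3828,-1.4366)
sweep = 180° − θ = 78.5729°

center=(42.7013,-7.3556) T_A=(33.4684,-23.1581) T_B=(25.3828,-1.4366) sweep=78.5729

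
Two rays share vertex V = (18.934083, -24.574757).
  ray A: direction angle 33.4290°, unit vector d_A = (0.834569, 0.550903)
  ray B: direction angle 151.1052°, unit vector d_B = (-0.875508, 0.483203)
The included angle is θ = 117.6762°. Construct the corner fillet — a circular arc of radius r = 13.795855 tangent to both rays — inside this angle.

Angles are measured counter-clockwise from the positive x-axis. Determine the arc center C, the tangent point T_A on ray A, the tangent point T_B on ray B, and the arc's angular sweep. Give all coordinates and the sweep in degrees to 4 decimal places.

center=(18.2963,-8.4652) T_A=(25.8965,-19.9788) T_B=(11.6301,-20.5436) sweep=62.3238

bisector direction at 92.2671° = (-0.039558,0.999217)
center distance |VC| = r/sin(θ/2) = 13.795855/sin(58.8381°) = 16.122142
C = V + |VC|·bis = (18.2963,-8.4652)
T_A = V + ((C−V)·d_A)·d_A = V + 8.3425·d_A = (25.8965,-19.9788)
T_B = V + ((C−V)·d_B)·d_B = V + 8.3425·d_B = (11.6301,-20.5436)
sweep = 180° − θ = 62.3238°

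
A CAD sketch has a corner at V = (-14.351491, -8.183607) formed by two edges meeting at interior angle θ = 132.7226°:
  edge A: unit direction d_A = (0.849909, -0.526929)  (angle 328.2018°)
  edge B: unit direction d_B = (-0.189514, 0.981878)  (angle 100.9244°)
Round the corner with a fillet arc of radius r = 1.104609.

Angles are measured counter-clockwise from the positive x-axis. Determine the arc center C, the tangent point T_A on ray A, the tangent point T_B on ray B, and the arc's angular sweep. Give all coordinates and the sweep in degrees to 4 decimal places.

center=(-13.3585,-7.4995) T_A=(-13.9406,-8.4384) T_B=(-14.4431,-7.7089) sweep=47.2774

bisector direction at 34.5631° = (0.823502,0.567314)
center distance |VC| = r/sin(θ/2) = 1.104609/sin(66.3613°) = 1.205784
C = V + |VC|·bis = (-13.3585,-7.4995)
T_A = V + ((C−V)·d_A)·d_A = V + 0.4835·d_A = (-13.9406,-8.4384)
T_B = V + ((C−V)·d_B)·d_B = V + 0.4835·d_B = (-14.4431,-7.7089)
sweep = 180° − θ = 47.2774°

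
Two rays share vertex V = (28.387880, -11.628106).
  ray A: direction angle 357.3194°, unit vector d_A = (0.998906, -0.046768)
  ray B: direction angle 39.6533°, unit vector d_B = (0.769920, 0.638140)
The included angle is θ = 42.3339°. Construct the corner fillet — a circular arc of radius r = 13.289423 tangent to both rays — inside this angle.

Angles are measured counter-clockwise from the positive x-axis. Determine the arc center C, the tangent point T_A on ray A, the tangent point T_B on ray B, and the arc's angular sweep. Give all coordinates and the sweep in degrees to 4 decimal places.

center=(63.2927,0.0416) T_A=(62.6712,-13.2332) T_B=(54.8122,10.2734) sweep=137.6661

bisector direction at 18.4864° = (0.948399,0.317079)
center distance |VC| = r/sin(θ/2) = 13.289423/sin(21.1669°) = 36.803965
C = V + |VC|·bis = (63.2927,0.0416)
T_A = V + ((C−V)·d_A)·d_A = V + 34.3209·d_A = (62.6712,-13.2332)
T_B = V + ((C−V)·d_B)·d_B = V + 34.3209·d_B = (54.8122,10.2734)
sweep = 180° − θ = 137.6661°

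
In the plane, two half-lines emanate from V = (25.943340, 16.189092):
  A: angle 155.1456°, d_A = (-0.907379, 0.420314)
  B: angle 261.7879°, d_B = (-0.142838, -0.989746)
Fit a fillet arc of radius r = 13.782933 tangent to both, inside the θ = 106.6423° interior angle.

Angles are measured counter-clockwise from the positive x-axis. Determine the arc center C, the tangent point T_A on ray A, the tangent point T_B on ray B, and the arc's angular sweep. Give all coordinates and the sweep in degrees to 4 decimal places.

bisector direction at 208.4668° = (-0.879094,-0.476649)
center distance |VC| = r/sin(θ/2) = 13.782933/sin(53.3212°) = 17.185784
C = V + |VC|·bis = (10.8354,7.9975)
T_A = V + ((C−V)·d_A)·d_A = V + 10.2656·d_A = (16.6286,20.5039)
T_B = V + ((C−V)·d_B)·d_B = V + 10.2656·d_B = (24.4770,6.0288)
sweep = 180° − θ = 73.3577°

center=(10.8354,7.9975) T_A=(16.6286,20.5039) T_B=(24.4770,6.0288) sweep=73.3577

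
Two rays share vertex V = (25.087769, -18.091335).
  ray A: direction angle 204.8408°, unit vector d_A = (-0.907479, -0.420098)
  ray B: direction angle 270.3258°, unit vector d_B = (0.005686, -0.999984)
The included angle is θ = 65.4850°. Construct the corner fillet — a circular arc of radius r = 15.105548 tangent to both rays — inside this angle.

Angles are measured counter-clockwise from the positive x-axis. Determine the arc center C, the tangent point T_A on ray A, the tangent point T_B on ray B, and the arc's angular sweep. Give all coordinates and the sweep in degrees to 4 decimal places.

center=(10.1160,-41.6678) T_A=(3.7702,-27.9599) T_B=(25.2213,-41.5819) sweep=114.5150

bisector direction at 237.5833° = (-0.536073,-0.844172)
center distance |VC| = r/sin(θ/2) = 15.105548/sin(32.7425°) = 27.928532
C = V + |VC|·bis = (10.1160,-41.6678)
T_A = V + ((C−V)·d_A)·d_A = V + 23.4910·d_A = (3.7702,-27.9599)
T_B = V + ((C−V)·d_B)·d_B = V + 23.4910·d_B = (25.2213,-41.5819)
sweep = 180° − θ = 114.5150°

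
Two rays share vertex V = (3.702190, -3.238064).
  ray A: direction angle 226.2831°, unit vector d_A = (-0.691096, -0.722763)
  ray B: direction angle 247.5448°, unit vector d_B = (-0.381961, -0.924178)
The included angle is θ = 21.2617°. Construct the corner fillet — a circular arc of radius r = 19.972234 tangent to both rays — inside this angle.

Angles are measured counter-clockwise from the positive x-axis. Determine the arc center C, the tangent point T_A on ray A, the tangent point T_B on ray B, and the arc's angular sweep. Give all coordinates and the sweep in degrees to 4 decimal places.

center=(-55.3978,-93.9456) T_A=(-69.8330,-80.1428) T_B=(-36.9399,-101.5742) sweep=158.7383

bisector direction at 236.9139° = (-0.545898,-0.837852)
center distance |VC| = r/sin(θ/2) = 19.972234/sin(10.6309°) = 108.261992
C = V + |VC|·bis = (-55.3978,-93.9456)
T_A = V + ((C−V)·d_A)·d_A = V + 106.4038·d_A = (-69.8330,-80.1428)
T_B = V + ((C−V)·d_B)·d_B = V + 106.4038·d_B = (-36.9399,-101.5742)
sweep = 180° − θ = 158.7383°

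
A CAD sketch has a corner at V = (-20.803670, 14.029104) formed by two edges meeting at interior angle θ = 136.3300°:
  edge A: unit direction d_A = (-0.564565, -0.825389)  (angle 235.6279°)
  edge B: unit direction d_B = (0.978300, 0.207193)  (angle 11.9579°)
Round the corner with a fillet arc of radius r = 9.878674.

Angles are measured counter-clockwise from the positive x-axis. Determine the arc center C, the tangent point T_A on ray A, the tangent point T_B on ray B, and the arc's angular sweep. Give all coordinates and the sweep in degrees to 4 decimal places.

center=(-14.8846,5.1849) T_A=(-23.0383,10.7621) T_B=(-16.9314,14.8492) sweep=43.6700

bisector direction at 303.7929° = (0.556193,-0.831053)
center distance |VC| = r/sin(θ/2) = 9.878674/sin(68.1650°) = 10.642155
C = V + |VC|·bis = (-14.8846,5.1849)
T_A = V + ((C−V)·d_A)·d_A = V + 3.9582·d_A = (-23.0383,10.7621)
T_B = V + ((C−V)·d_B)·d_B = V + 3.9582·d_B = (-16.9314,14.8492)
sweep = 180° − θ = 43.6700°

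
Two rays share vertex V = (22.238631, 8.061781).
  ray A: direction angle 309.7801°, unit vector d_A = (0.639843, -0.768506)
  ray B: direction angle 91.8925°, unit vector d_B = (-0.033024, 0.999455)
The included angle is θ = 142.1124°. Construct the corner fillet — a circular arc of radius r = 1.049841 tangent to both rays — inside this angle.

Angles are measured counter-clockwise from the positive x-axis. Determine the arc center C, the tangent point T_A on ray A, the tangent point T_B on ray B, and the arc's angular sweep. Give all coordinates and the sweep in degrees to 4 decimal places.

bisector direction at 20.8363° = (0.934601,0.355699)
center distance |VC| = r/sin(θ/2) = 1.049841/sin(71.0562°) = 1.109959
C = V + |VC|·bis = (23.2760,8.4566)
T_A = V + ((C−V)·d_A)·d_A = V + 0.3603·d_A = (22.4692,7.7849)
T_B = V + ((C−V)·d_B)·d_B = V + 0.3603·d_B = (22.2267,8.4219)
sweep = 180° − θ = 37.8876°

center=(23.2760,8.4566) T_A=(22.4692,7.7849) T_B=(22.2267,8.4219) sweep=37.8876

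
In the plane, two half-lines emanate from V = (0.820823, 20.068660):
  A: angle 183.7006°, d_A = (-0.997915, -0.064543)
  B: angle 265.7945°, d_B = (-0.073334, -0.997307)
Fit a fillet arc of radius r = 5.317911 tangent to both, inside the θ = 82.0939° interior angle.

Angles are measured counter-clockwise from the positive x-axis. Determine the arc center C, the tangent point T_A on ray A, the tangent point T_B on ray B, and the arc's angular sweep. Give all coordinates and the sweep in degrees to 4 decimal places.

bisector direction at 224.7475° = (-0.710215,-0.703984)
center distance |VC| = r/sin(θ/2) = 5.317911/sin(41.0470°) = 8.098211
C = V + |VC|·bis = (-4.9307,14.3676)
T_A = V + ((C−V)·d_A)·d_A = V + 6.1074·d_A = (-5.2739,19.6745)
T_B = V + ((C−V)·d_B)·d_B = V + 6.1074·d_B = (0.3729,13.9777)
sweep = 180° − θ = 97.9061°

center=(-4.9307,14.3676) T_A=(-5.2739,19.6745) T_B=(0.3729,13.9777) sweep=97.9061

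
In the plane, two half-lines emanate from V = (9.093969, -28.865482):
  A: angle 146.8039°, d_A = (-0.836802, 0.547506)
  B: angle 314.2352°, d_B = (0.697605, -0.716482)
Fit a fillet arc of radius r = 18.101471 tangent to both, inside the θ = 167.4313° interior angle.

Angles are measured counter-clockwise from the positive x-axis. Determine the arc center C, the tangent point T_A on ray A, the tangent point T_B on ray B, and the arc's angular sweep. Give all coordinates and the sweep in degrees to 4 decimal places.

bisector direction at 230.5196° = (-0.635815,-0.771842)
center distance |VC| = r/sin(θ/2) = 18.101471/sin(83.7156°) = 18.210902
C = V + |VC|·bis = (-2.4848,-42.9214)
T_A = V + ((C−V)·d_A)·d_A = V + 1.9934·d_A = (7.4259,-27.7741)
T_B = V + ((C−V)·d_B)·d_B = V + 1.9934·d_B = (10.4846,-30.2937)
sweep = 180° − θ = 12.5687°

center=(-2.4848,-42.9214) T_A=(7.4259,-27.7741) T_B=(10.4846,-30.2937) sweep=12.5687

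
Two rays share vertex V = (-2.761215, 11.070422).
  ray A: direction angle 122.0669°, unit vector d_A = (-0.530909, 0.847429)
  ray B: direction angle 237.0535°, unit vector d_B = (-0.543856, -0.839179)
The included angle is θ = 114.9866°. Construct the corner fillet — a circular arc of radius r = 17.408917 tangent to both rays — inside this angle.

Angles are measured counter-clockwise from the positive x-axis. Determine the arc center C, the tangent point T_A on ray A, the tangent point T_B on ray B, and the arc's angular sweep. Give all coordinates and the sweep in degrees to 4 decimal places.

bisector direction at 179.5602° = (-0.999971,0.007676)
center distance |VC| = r/sin(θ/2) = 17.408917/sin(57.4933°) = 20.643100
C = V + |VC|·bis = (-23.4037,11.2289)
T_A = V + ((C−V)·d_A)·d_A = V + 11.0936·d_A = (-8.6509,20.4714)
T_B = V + ((C−V)·d_B)·d_B = V + 11.0936·d_B = (-8.7945,1.7609)
sweep = 180° − θ = 65.0134°

center=(-23.4037,11.2289) T_A=(-8.6509,20.4714) T_B=(-8.7945,1.7609) sweep=65.0134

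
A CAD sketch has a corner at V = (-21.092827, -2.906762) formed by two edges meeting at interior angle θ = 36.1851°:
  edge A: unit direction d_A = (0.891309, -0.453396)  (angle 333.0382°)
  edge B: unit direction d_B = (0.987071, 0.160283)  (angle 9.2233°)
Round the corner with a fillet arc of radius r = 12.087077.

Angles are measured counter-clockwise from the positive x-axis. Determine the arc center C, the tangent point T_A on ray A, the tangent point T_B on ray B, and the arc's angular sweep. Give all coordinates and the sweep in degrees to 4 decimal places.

bisector direction at 351.1307° = (0.988043,-0.154180)
center distance |VC| = r/sin(θ/2) = 12.087077/sin(18.0925°) = 38.921161
C = V + |VC|·bis = (17.3629,-8.9076)
T_A = V + ((C−V)·d_A)·d_A = V + 36.9967·d_A = (11.8827,-19.6810)
T_B = V + ((C−V)·d_B)·d_B = V + 36.9967·d_B = (15.4256,3.0232)
sweep = 180° − θ = 143.8149°

center=(17.3629,-8.9076) T_A=(11.8827,-19.6810) T_B=(15.4256,3.0232) sweep=143.8149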